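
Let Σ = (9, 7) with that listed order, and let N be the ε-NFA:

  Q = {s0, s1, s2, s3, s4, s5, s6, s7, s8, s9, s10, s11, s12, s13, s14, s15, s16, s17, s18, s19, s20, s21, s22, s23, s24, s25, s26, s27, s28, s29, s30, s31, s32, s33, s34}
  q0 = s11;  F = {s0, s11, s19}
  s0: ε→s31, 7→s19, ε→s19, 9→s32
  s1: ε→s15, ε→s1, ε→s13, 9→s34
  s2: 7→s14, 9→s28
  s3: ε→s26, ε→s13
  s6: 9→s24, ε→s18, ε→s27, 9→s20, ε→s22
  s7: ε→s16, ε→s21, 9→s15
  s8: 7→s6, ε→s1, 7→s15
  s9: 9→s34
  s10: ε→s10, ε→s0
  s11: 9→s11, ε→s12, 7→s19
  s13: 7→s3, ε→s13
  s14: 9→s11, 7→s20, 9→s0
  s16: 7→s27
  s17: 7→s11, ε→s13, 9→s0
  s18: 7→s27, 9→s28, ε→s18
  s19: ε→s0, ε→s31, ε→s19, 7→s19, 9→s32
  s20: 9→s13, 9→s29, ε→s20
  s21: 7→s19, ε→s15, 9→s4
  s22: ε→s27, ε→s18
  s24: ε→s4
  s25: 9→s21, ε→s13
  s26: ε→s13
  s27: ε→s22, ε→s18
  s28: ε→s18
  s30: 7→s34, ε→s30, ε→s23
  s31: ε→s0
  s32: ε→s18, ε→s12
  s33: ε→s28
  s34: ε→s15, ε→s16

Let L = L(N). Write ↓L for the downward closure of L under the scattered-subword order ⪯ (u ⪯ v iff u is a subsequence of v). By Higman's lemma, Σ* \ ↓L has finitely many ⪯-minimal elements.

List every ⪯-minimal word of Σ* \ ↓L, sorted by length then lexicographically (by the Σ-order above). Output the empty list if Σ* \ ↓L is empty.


min(Σ*\↓L) = [79].

|Q|=35, |F|=3, |δ|=70 (40 ε).
min D↑ (3 st, q0=0, F={2}): 0:9→0,7→1 1:9→2,7→1 2:9→2,7→2 (ε-aug+det+¬).
'79': |S_i|=[10, 9, 6] end={s12,s18,s22,s27,s28,s32} rej; 2/2 del acc.
1 obstructions.


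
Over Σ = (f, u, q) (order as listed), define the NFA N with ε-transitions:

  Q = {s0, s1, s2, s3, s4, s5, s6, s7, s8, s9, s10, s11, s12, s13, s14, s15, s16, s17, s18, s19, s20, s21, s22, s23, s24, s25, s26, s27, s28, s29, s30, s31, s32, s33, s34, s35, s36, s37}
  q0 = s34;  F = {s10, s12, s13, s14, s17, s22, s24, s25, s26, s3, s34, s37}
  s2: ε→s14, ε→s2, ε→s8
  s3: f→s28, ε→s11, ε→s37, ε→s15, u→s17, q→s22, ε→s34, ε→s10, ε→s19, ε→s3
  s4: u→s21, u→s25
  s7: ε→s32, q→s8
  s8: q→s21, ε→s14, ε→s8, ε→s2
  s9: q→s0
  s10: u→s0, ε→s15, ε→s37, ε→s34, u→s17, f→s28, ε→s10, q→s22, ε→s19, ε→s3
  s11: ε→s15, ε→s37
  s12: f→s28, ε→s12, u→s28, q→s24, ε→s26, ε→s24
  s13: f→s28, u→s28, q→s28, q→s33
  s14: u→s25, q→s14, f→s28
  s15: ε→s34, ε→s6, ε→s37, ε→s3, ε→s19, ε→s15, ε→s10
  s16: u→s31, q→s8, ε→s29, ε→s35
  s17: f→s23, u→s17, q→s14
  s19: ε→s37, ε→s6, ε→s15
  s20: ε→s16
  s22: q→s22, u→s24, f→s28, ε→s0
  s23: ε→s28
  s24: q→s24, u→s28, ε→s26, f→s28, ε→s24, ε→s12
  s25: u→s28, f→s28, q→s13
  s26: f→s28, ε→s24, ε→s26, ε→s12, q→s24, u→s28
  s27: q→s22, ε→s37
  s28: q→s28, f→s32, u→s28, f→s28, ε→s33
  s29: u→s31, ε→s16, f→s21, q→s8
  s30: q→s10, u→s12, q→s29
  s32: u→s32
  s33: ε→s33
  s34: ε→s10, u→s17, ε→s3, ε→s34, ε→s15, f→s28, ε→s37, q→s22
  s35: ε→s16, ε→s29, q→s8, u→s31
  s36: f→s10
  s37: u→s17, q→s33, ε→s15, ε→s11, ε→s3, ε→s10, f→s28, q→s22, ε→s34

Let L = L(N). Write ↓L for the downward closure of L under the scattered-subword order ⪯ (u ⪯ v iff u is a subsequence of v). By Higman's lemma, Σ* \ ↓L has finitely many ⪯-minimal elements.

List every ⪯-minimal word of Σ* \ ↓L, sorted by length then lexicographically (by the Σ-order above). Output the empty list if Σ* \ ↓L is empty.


|Q|=38, |F|=12, |δ|=123 (62 ε).
min D↑ (8 st, q0=0, F={1}): 0:f→1,u→2,q→3 1:f→1,u→1,q→1 2:f→1,u→2,q→4 3:f→1,u→5,q→3 4:f→1,u→6,q→4 5:f→1,u→1,q→5 6:f→1,u→1,q→7 7:f→1,u→1,q→1 [Hopcroft].
'f': run [21, 4] end={s23,s28,s32,s33} — reject; 1/1 del acc.
'quu': run [21, 11, 8, 3] end={s28,s32,s33} rej; 3/3 del acc.
'uquqq': N↓-sim [21, 12, 9, 5, 4, 3] end={s28,s32,s33} — reject; 5/5 del acc.
3 words, ⪯-incomp.

A = [f, quu, uquqq].


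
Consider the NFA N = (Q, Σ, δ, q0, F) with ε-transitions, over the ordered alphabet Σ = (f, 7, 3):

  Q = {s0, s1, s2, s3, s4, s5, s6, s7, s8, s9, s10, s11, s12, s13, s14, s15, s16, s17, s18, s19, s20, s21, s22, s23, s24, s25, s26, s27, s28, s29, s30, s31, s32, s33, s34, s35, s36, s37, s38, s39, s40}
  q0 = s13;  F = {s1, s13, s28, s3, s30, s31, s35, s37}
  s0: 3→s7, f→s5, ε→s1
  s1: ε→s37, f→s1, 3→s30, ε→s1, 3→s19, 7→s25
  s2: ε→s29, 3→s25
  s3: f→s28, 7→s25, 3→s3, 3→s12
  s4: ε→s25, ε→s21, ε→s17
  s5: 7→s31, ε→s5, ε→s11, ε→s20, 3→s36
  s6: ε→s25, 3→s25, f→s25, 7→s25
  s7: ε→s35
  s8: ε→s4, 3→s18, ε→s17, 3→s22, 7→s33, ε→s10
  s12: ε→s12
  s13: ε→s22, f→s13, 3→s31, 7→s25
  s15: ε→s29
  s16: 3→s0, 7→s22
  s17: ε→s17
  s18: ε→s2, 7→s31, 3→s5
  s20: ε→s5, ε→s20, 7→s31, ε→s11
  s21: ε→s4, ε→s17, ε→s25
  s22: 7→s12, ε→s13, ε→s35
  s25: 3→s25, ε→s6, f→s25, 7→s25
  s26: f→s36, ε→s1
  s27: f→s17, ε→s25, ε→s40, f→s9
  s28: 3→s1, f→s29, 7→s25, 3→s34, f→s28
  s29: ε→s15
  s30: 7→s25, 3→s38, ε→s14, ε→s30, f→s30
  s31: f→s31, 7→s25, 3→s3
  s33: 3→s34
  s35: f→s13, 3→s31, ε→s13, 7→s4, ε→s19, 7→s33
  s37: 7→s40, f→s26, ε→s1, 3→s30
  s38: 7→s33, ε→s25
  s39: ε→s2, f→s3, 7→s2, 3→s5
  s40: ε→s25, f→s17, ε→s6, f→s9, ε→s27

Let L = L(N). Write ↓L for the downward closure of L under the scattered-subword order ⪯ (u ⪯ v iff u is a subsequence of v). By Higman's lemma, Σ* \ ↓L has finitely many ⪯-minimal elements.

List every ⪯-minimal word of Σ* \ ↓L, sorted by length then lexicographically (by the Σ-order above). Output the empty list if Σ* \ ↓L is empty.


|Q|=41, |F|=8, |δ|=102 (43 ε).
min D↑ (7 st, q0=0, F={1}): 0:f→0,7→1,3→2 1:f→1,7→1,3→1 2:f→2,7→1,3→3 3:f→4,7→1,3→3 4:f→4,7→1,3→5 5:f→5,7→1,3→6 6:f→6,7→1,3→1.
'7': |S_i|=[27, 11] end={s12,s17,s21,s25,s27,s33,s34,s4,s40,s6,s9} ∉↓L; 1/1 single-dels accept.
'33f333': N↓-sim [27, 22, 21, 19, 16, 8, 5] end={s25,s33,s34,s38,s6} rej; 6/6 deletions ∈↓L.
2 words, ⪯-incomp.

A = [7, 33f333].


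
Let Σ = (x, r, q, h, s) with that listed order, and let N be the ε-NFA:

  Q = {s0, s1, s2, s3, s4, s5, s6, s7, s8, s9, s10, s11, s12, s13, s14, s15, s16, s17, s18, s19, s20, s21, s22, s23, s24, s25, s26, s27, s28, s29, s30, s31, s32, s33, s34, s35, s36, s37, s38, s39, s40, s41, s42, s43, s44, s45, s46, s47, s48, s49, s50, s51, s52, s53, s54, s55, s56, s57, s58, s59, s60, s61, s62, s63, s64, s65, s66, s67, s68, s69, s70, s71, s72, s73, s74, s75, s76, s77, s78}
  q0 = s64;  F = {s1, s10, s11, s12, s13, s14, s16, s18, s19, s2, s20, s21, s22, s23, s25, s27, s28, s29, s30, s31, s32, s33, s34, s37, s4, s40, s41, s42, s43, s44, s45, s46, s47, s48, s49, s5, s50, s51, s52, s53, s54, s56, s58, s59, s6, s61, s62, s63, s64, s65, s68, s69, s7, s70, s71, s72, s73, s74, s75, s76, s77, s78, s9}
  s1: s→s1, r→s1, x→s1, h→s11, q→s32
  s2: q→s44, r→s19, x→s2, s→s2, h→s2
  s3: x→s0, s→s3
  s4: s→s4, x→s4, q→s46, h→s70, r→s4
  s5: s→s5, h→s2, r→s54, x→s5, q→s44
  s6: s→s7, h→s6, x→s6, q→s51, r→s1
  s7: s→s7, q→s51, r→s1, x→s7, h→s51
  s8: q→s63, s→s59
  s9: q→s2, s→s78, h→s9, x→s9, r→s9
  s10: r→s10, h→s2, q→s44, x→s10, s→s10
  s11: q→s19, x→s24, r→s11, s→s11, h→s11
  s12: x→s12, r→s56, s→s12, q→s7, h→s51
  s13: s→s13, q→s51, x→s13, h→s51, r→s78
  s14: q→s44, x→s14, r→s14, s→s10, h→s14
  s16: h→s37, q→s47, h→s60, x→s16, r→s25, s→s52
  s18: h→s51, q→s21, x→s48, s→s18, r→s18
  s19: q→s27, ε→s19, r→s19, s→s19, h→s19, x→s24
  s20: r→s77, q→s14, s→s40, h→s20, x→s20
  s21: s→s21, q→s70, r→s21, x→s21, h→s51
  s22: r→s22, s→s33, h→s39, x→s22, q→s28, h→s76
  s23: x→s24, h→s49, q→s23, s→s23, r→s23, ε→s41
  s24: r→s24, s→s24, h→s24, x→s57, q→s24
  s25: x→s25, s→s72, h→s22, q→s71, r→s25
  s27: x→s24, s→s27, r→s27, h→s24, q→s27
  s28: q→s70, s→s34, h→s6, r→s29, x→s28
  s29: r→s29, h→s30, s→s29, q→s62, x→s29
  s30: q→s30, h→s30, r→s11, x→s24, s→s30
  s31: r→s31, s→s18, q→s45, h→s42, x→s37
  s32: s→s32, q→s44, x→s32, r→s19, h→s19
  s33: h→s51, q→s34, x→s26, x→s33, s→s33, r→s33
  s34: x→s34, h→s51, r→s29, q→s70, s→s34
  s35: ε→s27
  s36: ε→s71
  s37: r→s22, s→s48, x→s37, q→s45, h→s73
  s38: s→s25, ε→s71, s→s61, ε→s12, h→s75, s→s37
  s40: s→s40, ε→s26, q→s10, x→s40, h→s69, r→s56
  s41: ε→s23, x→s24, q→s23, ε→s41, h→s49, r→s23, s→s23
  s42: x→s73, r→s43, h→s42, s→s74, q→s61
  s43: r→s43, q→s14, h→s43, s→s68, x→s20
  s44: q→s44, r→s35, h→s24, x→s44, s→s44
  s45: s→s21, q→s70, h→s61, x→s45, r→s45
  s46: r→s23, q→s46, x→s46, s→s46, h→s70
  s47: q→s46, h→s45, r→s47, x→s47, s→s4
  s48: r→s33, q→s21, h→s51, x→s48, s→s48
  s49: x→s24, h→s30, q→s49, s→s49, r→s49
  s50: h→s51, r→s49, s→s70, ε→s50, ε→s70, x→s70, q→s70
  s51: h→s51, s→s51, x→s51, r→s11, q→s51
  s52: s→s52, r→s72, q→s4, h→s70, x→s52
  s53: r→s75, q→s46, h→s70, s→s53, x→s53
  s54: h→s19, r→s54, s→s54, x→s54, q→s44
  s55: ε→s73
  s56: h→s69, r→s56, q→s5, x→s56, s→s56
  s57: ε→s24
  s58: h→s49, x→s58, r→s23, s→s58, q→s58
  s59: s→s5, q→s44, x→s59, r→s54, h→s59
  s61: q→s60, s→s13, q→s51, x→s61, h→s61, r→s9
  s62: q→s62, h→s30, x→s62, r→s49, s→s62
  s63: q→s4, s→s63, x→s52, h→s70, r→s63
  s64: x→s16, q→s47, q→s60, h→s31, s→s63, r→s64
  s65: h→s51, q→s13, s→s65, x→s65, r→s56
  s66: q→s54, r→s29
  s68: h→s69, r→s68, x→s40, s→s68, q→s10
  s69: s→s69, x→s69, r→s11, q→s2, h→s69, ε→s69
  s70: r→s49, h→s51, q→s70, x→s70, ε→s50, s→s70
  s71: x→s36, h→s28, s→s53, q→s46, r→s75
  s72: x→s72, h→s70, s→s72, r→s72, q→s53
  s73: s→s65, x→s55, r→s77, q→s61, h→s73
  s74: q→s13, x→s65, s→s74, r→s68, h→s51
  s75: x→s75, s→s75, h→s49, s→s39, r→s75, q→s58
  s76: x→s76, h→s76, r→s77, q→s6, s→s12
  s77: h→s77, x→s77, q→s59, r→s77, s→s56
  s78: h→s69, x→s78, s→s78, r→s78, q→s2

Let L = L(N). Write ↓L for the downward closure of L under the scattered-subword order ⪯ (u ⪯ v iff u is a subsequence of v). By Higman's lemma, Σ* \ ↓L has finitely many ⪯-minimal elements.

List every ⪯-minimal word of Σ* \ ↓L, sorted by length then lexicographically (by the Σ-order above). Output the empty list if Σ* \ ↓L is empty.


|Q|=79, |F|=63, |δ|=351 (15 ε).
min D↑ (62 st, q0=0, F={33}): 0:x→1,r→0,q→2,h→3,s→4 1:x→1,r→5,q→2,h→6,s→7 2:x→2,r→2,q→8,h→9,s→10 3:x→6,r→3,q→9,h→11,s→12 4:x→7,r→4,q→10,h→13,s→4 5:x→5,r→5,q→14,h→15,s→16 6:x→6,r→15,q→9,h→17,s→18 7:x→7,r→16,q→10,h→13,s→7 8:x→8,r→19,q→8,h→13,s→8 9:x→9,r→9,q→13,h→20,s→21 10:x→10,r→10,q→8,h→13,s→10 11:x→17,r→22,q→20,h→11,s→23 12:x→18,r→12,q→21,h→24,s→12 13:x→13,r→25,q→13,h→24,s→13 14:x→14,r→26,q→8,h→27,s→28 15:x→15,r→15,q→27,h→29,s→30 16:x→16,r→16,q→28,h→13,s→16 17:x→17,r→31,q→20,h→17,s→32 18:x→18,r→30,q→21,h→24,s→18 19:x→33,r→19,q→19,h→25,s→19 20:x→20,r→34,q→24,h→20,s→35 21:x→21,r→21,q→13,h→24,s→21 22:x→36,r→22,q→37,h→22,s→38 23:x→32,r→38,q→35,h→24,s→23 24:x→24,r→39,q→24,h→24,s→24 25:x→33,r→25,q→25,h→40,s→25 26:x→26,r→26,q→41,h→25,s→26 27:x→27,r→42,q→13,h→43,s→44 28:x→28,r→26,q→8,h→13,s→28 29:x→29,r→31,q→43,h→29,s→45 30:x→30,r→30,q→44,h→24,s→30 31:x→31,r→31,q→46,h→31,s→47 32:x→32,r→47,q→35,h→24,s→32 33:x→33,r→33,q→33,h→33,s→33 34:x→34,r→34,q→48,h→34,s→49 35:x→35,r→49,q→24,h→24,s→35 36:x→36,r→31,q→37,h→36,s→50 37:x→37,r→37,q→51,h→37,s→52 38:x→50,r→38,q→52,h→53,s→38 39:x→33,r→39,q→54,h→39,s→39 40:x→33,r→39,q→40,h→40,s→40 41:x→41,r→19,q→41,h→25,s→41 42:x→42,r→42,q→55,h→40,s→42 43:x→43,r→56,q→24,h→43,s→57 44:x→44,r→42,q→13,h→24,s→44 45:x→45,r→47,q→57,h→24,s→45 46:x→46,r→58,q→51,h→46,s→59 47:x→47,r→47,q→59,h→53,s→47 48:x→48,r→54,q→51,h→48,s→48 49:x→49,r→49,q→48,h→53,s→49 50:x→50,r→47,q→52,h→53,s→50 51:x→51,r→60,q→51,h→33,s→51 52:x→52,r→52,q→51,h→48,s→52 53:x→53,r→39,q→48,h→53,s→53 54:x→33,r→54,q→60,h→54,s→54 55:x→55,r→25,q→55,h→40,s→55 56:x→56,r→56,q→61,h→39,s→56 57:x→57,r→56,q→24,h→24,s→57 58:x→58,r→58,q→51,h→54,s→58 59:x→59,r→58,q→51,h→48,s→59 60:x→33,r→60,q→60,h→33,s→60 61:x→61,r→54,q→51,h→54,s→61.
'qqrx': N↓-sim [71, 45, 20, 10, 2] end={s24,s57} — reject; 4/4 del acc.
'shrx': run [71, 47, 14, 8, 2] end={s24,s57} rej; 4/4 single-dels accept.
'xrqrhx': N↓-sim [71, 63, 54, 34, 19, 7, 2] end={s24,s57} ∉↓L; 6/6 del acc.
'hhrqqh': run [71, 55, 40, 25, 13, 5, 2] end={s24,s57} rej; 6/6 del acc.
4 minimals (antichain).

A = [qqrx, shrx, xrqrhx, hhrqqh].


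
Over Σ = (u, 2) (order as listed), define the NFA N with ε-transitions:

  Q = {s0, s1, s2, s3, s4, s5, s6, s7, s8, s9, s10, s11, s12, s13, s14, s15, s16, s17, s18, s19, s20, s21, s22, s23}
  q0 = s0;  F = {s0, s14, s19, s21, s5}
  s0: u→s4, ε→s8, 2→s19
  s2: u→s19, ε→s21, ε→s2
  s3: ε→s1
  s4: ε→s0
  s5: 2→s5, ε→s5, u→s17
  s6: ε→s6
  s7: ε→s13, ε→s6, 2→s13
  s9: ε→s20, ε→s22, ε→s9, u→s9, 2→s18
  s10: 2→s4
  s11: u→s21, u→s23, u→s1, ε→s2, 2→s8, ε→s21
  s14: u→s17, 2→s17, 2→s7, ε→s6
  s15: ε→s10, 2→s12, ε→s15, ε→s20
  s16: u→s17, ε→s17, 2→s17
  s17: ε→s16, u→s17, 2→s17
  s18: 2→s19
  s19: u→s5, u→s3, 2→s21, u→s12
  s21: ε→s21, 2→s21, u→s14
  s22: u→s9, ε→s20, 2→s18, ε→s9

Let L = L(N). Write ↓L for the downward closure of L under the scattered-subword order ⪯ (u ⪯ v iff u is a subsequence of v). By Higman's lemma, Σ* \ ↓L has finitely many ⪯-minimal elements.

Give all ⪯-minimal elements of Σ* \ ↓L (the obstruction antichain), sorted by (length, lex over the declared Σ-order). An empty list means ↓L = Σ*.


min(Σ*\↓L) = [2uu, 22u2].

|Q|=24, |F|=5, |δ|=53 (23 ε).
min D↑ (6 st, q0=0, F={4}): 0:u→0,2→1 1:u→2,2→3 2:u→4,2→2 3:u→5,2→3 4:u→4,2→4 5:u→4,2→4.
'2uu': N↓-sim [15, 12, 10, 2] end={s16,s17} — reject; 3/3 deletions ∈↓L.
'22u2': N↓-sim [15, 12, 8, 6, 5] end={s13,s16,s17,s6,s7} — reject; 4/4 deletions ∈↓L.
2 minimals (antichain).


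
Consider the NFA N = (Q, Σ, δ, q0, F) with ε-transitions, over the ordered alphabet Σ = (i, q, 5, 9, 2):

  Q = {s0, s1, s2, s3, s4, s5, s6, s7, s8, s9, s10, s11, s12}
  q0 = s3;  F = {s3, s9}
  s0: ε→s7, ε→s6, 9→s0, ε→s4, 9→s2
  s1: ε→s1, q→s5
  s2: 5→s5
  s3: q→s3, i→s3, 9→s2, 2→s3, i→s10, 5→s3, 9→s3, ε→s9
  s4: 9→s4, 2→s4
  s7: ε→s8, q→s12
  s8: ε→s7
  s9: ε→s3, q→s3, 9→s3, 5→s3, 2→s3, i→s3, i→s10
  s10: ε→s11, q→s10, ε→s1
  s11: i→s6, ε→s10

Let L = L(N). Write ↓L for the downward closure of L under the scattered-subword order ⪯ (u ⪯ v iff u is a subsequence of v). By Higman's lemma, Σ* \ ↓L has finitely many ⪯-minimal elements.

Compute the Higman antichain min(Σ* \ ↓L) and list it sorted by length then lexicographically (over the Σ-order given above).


|Q|=13, |F|=2, |δ|=33 (11 ε).
min D↑ (1 st, q0=0, F={}): 0:i→0,q→0,5→0,9→0,2→0 [Hopcroft].
L(D↑) = ∅; no obstructions.

min(Σ*\↓L) = [].


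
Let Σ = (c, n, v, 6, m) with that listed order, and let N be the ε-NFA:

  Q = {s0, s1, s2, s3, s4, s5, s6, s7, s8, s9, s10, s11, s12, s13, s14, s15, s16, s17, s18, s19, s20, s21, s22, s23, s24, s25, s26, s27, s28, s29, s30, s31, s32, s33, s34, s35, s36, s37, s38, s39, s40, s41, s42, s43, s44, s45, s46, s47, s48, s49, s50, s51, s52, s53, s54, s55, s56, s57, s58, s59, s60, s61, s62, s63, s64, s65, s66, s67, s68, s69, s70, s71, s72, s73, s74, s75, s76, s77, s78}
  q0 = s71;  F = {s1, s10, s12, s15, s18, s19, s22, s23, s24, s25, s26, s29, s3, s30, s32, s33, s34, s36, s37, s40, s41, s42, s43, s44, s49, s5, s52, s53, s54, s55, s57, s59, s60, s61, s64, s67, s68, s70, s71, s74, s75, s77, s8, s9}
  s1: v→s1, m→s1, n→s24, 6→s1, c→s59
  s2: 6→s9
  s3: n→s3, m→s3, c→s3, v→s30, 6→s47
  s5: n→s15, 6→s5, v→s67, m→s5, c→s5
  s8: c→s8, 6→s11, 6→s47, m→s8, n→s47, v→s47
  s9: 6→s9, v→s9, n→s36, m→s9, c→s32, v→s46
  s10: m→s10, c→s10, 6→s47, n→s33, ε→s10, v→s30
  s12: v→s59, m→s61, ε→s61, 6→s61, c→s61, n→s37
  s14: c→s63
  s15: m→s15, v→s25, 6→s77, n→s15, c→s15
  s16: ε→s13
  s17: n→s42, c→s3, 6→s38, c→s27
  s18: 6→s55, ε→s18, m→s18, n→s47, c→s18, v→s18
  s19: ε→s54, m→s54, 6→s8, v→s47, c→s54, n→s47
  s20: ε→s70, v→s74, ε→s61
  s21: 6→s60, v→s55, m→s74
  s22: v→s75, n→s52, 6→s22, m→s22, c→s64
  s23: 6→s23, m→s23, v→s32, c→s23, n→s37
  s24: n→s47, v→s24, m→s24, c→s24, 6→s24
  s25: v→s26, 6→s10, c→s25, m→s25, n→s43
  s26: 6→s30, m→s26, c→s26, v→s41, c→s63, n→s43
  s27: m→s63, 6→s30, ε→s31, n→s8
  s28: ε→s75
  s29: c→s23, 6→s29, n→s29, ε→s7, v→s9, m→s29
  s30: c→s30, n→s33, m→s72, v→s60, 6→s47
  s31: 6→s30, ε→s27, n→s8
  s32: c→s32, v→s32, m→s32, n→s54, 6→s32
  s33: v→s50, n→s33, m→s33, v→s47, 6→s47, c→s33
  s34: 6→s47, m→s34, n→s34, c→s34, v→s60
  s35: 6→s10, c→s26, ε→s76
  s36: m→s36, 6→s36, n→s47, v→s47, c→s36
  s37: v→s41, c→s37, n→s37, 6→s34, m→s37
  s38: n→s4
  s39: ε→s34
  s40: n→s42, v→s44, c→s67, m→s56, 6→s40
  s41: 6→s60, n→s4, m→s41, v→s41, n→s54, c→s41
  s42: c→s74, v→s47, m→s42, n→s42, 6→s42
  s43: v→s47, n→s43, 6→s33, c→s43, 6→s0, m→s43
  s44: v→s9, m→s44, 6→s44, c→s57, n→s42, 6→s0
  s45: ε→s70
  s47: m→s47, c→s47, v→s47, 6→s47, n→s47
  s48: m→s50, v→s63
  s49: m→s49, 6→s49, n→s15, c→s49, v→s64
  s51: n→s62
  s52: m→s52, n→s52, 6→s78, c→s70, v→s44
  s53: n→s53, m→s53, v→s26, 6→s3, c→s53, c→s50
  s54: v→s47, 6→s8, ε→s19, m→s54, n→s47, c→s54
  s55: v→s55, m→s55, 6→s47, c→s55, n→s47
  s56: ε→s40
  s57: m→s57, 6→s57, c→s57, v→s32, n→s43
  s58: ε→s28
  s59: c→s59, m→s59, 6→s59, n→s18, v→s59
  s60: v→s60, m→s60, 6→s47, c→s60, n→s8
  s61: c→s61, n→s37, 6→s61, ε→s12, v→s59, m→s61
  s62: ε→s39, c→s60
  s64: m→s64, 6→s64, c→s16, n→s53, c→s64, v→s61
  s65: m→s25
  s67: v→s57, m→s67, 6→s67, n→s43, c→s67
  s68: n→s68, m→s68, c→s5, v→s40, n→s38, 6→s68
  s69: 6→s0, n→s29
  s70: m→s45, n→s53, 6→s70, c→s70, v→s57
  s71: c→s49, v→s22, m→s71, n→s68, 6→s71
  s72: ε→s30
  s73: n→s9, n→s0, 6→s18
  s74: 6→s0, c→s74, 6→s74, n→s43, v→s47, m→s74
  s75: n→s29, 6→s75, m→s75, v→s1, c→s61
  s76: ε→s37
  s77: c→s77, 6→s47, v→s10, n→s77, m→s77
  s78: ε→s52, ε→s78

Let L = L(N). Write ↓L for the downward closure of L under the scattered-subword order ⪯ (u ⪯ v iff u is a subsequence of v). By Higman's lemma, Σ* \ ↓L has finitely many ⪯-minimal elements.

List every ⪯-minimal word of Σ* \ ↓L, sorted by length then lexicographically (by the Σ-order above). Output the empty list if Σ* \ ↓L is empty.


min(Σ*\↓L) = [cn66, nvnv, vvvnn].

|Q|=79, |F|=44, |δ|=287 (23 ε).
min D↑ (43 st, q0=0, F={23}): 0:c→1,n→2,v→3,6→0,m→0 1:c→1,n→4,v→5,6→1,m→1 2:c→6,n→2,v→7,6→2,m→2 3:c→5,n→8,v→9,6→3,m→3 4:c→4,n→4,v→10,6→11,m→4 5:c→5,n→12,v→13,6→5,m→5 6:c→6,n→4,v→14,6→6,m→6 7:c→14,n→15,v→16,6→7,m→7 8:c→17,n→8,v→16,6→8,m→8 9:c→13,n→18,v→19,6→9,m→9 10:c→10,n→20,v→21,6→22,m→10 11:c→11,n→11,v→22,6→23,m→11 12:c→12,n→12,v→21,6→24,m→12 13:c→13,n→25,v→26,6→13,m→13 14:c→14,n→20,v→27,6→14,m→14 15:c→28,n→15,v→23,6→15,m→15 16:c→27,n→15,v→29,6→16,m→16 17:c→17,n→12,v→27,6→17,m→17 18:c→30,n→18,v→29,6→18,m→18 19:c→26,n→31,v→19,6→19,m→19 20:c→20,n→20,v→23,6→32,m→20 21:c→21,n→20,v→33,6→34,m→21 22:c→22,n→32,v→34,6→23,m→22 23:c→23,n→23,v→23,6→23,m→23 24:c→24,n→24,v→34,6→23,m→24 25:c→25,n→25,v→33,6→35,m→25 26:c→26,n→36,v→26,6→26,m→26 27:c→27,n→20,v→37,6→27,m→27 28:c→28,n→20,v→23,6→28,m→28 29:c→37,n→38,v→29,6→29,m→29 30:c→30,n→25,v→37,6→30,m→30 31:c→31,n→23,v→31,6→31,m→31 32:c→32,n→32,v→23,6→23,m→32 33:c→33,n→39,v→33,6→40,m→33 34:c→34,n→32,v→40,6→23,m→34 35:c→35,n→35,v→40,6→23,m→35 36:c→36,n→23,v→36,6→41,m→36 37:c→37,n→39,v→37,6→37,m→37 38:c→38,n→23,v→23,6→38,m→38 39:c→39,n→23,v→23,6→42,m→39 40:c→40,n→42,v→40,6→23,m→40 41:c→41,n→23,v→41,6→23,m→41 42:c→42,n→23,v→23,6→23,m→42 (ε-aug+det+¬).
'cn66': |S_i|=[59, 43, 26, 14, 2] end={s11,s47} rej; 4/4 del acc.
'nvnv': N↓-sim [59, 48, 32, 13, 2] end={s47,s50} ∉↓L; 4/4 deletions ∈↓L.
'vvvnn': run [59, 52, 37, 18, 10, 1] end={s47} ∉↓L; 5/5 deletions ∈↓L.
3 words, ⪯-incomp.


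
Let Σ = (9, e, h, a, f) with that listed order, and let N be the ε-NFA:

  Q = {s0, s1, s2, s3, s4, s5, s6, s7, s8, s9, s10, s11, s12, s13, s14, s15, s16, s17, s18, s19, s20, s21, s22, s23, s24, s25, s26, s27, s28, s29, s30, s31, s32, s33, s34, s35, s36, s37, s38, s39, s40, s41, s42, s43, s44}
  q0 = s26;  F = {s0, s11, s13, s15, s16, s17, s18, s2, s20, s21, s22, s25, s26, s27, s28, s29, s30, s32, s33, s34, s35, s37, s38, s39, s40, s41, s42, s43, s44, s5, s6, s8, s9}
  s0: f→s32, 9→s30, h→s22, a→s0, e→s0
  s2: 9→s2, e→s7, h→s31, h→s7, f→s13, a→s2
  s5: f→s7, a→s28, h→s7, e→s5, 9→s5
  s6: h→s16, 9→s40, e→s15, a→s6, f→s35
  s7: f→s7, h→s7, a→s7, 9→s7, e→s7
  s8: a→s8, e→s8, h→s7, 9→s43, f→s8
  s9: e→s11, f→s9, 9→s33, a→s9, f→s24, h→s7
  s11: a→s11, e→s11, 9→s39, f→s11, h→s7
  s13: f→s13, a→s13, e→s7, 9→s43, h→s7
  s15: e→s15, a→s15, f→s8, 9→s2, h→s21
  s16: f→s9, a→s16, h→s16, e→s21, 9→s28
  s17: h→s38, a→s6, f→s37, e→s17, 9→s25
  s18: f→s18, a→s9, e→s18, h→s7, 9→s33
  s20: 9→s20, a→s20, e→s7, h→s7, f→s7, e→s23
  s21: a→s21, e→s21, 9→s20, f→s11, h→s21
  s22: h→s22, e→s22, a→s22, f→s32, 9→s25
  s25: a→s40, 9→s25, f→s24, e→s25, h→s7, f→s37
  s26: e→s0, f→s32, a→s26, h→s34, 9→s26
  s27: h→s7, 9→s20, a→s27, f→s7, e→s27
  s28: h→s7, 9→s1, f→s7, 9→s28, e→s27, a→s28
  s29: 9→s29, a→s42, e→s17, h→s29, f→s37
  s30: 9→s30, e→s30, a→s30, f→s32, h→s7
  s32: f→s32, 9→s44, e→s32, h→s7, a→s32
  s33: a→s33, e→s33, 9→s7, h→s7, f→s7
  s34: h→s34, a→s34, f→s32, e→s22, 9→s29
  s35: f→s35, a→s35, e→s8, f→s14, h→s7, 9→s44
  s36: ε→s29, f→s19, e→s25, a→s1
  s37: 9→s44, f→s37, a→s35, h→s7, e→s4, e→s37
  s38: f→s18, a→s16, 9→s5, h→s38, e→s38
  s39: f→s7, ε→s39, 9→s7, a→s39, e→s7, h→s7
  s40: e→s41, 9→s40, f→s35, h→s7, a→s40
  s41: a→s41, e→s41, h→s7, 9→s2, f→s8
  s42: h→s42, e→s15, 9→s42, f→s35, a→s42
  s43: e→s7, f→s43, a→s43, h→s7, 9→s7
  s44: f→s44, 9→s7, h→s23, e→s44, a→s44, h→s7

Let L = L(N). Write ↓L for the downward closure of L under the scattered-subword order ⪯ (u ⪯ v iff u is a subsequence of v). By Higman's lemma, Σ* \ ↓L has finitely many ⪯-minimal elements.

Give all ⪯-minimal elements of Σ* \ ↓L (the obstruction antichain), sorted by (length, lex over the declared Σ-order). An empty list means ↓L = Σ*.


min(Σ*\↓L) = [fh, e9h, f99, h9eh9f, h9ae9e].

|Q|=45, |F|=33, |δ|=183 (2 ε).
min D↑ (34 st, q0=0, F={8}): 0:9→0,e→1,h→2,a→0,f→3 1:9→4,e→1,h→5,a→1,f→3 2:9→6,e→5,h→2,a→2,f→3 3:9→7,e→3,h→8,a→3,f→3 4:9→4,e→4,h→8,a→4,f→3 5:9→9,e→5,h→5,a→5,f→3 6:9→6,e→10,h→6,a→11,f→12 7:9→8,e→7,h→8,a→7,f→7 8:9→8,e→8,h→8,a→8,f→8 9:9→9,e→9,h→8,a→13,f→12 10:9→9,e→10,h→14,a→15,f→12 11:9→11,e→16,h→11,a→11,f→17 12:9→7,e→12,h→8,a→17,f→12 13:9→13,e→18,h→8,a→13,f→17 14:9→19,e→14,h→14,a→20,f→21 15:9→13,e→16,h→20,a→15,f→17 16:9→22,e→16,h→23,a→16,f→24 17:9→7,e→24,h→8,a→17,f→17 18:9→22,e→18,h→8,a→18,f→24 19:9→19,e→19,h→8,a→25,f→8 20:9→25,e→23,h→20,a→20,f→26 21:9→27,e→21,h→8,a→26,f→21 22:9→22,e→8,h→8,a→22,f→28 23:9→29,e→23,h→23,a→23,f→30 24:9→31,e→24,h→8,a→24,f→24 25:9→25,e→32,h→8,a→25,f→8 26:9→27,e→30,h→8,a→26,f→26 27:9→8,e→27,h→8,a→27,f→8 28:9→31,e→8,h→8,a→28,f→28 29:9→29,e→8,h→8,a→29,f→8 30:9→33,e→30,h→8,a→30,f→30 31:9→8,e→8,h→8,a→31,f→31 32:9→29,e→32,h→8,a→32,f→8 33:9→8,e→8,h→8,a→33,f→8 (ε-aug+det+¬).
'fh': N↓-sim [40, 17, 2] end={s23,s7} — reject; 2/2 single-dels accept.
'e9h': N↓-sim [40, 36, 25, 3] end={s23,s31,s7} rej; 3/3 deletions ∈↓L.
'f99': run [40, 17, 6, 1] end={s7} — reject; 3/3 del acc.
'h9eh9f': run [40, 37, 34, 32, 17, 9, 1] end={s7} rej; 6/6 del acc.
'h9ae9e': run [40, 37, 34, 26, 16, 8, 2] end={s23,s7} — reject; 6/6 single-dels accept.
5 obstructions.


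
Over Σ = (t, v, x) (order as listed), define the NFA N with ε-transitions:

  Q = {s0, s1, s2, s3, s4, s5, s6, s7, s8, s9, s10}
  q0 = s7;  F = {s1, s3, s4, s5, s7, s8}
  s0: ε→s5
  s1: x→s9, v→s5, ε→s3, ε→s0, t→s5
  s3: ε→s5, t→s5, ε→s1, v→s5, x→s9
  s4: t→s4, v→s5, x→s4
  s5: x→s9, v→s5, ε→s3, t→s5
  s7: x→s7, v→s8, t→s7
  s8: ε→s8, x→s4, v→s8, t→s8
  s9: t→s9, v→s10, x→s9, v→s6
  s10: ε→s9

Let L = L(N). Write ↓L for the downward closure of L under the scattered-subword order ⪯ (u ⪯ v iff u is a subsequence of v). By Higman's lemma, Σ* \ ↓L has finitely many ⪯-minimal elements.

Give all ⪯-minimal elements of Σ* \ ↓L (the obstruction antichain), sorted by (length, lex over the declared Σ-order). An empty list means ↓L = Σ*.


Antichain: [vxvx].

|Q|=11, |F|=6, |δ|=30 (8 ε).
min D↑ (5 st, q0=0, F={4}): 0:t→0,v→1,x→0 1:t→1,v→1,x→2 2:t→2,v→3,x→2 3:t→3,v→3,x→4 4:t→4,v→4,x→4 [Hopcroft].
'vxvx': run [10, 9, 8, 7, 3] end={s10,s6,s9} rej; 4/4 deletions ∈↓L.
1 obstructions.


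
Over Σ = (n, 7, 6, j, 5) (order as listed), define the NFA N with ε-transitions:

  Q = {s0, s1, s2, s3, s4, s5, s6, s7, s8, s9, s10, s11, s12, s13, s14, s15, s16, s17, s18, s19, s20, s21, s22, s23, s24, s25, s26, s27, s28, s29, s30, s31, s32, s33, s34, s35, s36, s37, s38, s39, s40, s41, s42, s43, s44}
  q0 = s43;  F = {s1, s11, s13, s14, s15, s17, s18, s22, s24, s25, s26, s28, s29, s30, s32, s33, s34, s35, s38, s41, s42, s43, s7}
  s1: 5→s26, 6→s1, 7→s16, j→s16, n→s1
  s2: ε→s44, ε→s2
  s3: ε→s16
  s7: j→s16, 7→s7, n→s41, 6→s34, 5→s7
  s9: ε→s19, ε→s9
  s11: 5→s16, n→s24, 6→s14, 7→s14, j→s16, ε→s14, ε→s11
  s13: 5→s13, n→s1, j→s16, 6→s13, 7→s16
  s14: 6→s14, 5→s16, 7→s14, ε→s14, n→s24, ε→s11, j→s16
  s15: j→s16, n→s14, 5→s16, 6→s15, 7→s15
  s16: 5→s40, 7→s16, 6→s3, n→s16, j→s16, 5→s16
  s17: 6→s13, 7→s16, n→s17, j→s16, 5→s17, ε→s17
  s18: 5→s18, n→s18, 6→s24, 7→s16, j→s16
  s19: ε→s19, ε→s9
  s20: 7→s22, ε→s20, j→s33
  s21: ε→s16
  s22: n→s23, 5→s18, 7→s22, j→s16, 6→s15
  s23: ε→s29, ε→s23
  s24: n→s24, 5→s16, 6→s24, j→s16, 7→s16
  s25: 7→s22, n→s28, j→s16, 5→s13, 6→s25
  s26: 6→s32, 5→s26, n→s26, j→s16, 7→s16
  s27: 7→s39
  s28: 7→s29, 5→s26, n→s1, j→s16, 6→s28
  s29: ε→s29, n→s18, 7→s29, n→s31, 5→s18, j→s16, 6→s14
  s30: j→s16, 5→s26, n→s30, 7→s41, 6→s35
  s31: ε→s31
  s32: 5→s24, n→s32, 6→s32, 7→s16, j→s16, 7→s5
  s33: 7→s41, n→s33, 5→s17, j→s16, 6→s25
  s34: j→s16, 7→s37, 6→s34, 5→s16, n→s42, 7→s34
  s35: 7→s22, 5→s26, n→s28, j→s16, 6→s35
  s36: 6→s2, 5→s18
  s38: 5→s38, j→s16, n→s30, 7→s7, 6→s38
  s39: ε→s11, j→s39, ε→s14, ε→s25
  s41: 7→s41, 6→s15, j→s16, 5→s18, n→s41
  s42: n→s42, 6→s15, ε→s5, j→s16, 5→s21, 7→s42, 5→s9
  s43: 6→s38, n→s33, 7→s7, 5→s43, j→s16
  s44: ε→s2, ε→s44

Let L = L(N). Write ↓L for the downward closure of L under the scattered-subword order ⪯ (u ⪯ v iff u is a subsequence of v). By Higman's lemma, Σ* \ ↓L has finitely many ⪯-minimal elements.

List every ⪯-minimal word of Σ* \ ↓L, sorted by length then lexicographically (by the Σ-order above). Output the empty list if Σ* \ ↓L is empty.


A = [j, n57, 765, n6nn7, 6n5655].

|Q|=45, |F|=23, |δ|=155 (24 ε).
min D↑ (23 st, q0=0, F={4}): 0:n→1,7→2,6→3,j→4,5→0 1:n→1,7→5,6→6,j→4,5→7 2:n→5,7→2,6→8,j→4,5→2 3:n→9,7→2,6→3,j→4,5→3 4:n→4,7→4,6→4,j→4,5→4 5:n→5,7→5,6→10,j→4,5→11 6:n→12,7→13,6→6,j→4,5→14 7:n→7,7→4,6→14,j→4,5→7 8:n→15,7→8,6→8,j→4,5→4 9:n→9,7→5,6→16,j→4,5→17 10:n→18,7→10,6→10,j→4,5→4 11:n→11,7→4,6→19,j→4,5→11 12:n→20,7→21,6→12,j→4,5→17 13:n→21,7→13,6→10,j→4,5→11 14:n→20,7→4,6→14,j→4,5→14 15:n→15,7→15,6→10,j→4,5→4 16:n→12,7→13,6→16,j→4,5→17 17:n→17,7→4,6→22,j→4,5→17 18:n→19,7→18,6→18,j→4,5→4 19:n→19,7→4,6→19,j→4,5→4 20:n→20,7→4,6→20,j→4,5→17 21:n→11,7→21,6→18,j→4,5→11 22:n→22,7→4,6→22,j→4,5→19 (ε-aug+det+¬).
'j': run [33, 3] end={s16,s3,s40} ∉↓L; 1/1 deletions ∈↓L.
'n57': N↓-sim [33, 28, 14, 4] end={s16,s3,s40,s5} — reject; 3/3 del acc.
'765': run [33, 21, 14, 6] end={s16,s19,s21,s3,s40,s9} ∉↓L; 3/3 del acc.
'n6nn7': N↓-sim [33, 28, 20, 15, 10, 4] end={s16,s3,s40,s5} rej; 5/5 deletions ∈↓L.
'6n5655': run [33, 30, 24, 11, 6, 4, 3] end={s16,s3,s40} — reject; 6/6 single-dels accept.
5 minimals (antichain).


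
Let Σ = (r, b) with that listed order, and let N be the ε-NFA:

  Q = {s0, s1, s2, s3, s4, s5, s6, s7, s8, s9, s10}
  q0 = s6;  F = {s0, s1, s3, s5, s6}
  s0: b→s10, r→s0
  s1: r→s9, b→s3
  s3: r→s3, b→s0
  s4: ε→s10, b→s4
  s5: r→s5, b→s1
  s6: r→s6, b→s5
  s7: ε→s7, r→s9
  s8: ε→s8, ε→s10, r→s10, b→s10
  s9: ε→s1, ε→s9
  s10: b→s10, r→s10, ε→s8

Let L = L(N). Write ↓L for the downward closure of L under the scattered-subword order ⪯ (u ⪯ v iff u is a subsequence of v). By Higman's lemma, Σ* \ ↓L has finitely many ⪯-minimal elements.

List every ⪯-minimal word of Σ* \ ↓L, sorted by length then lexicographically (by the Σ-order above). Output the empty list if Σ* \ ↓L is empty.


|Q|=11, |F|=5, |δ|=23 (7 ε).
min D↑ (6 st, q0=0, F={5}): 0:r→0,b→1 1:r→1,b→2 2:r→2,b→3 3:r→3,b→4 4:r→4,b→5 5:r→5,b→5 (ε-aug+det+¬).
'bbbbb': run [8, 7, 6, 4, 3, 2] end={s10,s8} ∉↓L; 5/5 del acc.
1 minimals (antichain).

A = [bbbbb].


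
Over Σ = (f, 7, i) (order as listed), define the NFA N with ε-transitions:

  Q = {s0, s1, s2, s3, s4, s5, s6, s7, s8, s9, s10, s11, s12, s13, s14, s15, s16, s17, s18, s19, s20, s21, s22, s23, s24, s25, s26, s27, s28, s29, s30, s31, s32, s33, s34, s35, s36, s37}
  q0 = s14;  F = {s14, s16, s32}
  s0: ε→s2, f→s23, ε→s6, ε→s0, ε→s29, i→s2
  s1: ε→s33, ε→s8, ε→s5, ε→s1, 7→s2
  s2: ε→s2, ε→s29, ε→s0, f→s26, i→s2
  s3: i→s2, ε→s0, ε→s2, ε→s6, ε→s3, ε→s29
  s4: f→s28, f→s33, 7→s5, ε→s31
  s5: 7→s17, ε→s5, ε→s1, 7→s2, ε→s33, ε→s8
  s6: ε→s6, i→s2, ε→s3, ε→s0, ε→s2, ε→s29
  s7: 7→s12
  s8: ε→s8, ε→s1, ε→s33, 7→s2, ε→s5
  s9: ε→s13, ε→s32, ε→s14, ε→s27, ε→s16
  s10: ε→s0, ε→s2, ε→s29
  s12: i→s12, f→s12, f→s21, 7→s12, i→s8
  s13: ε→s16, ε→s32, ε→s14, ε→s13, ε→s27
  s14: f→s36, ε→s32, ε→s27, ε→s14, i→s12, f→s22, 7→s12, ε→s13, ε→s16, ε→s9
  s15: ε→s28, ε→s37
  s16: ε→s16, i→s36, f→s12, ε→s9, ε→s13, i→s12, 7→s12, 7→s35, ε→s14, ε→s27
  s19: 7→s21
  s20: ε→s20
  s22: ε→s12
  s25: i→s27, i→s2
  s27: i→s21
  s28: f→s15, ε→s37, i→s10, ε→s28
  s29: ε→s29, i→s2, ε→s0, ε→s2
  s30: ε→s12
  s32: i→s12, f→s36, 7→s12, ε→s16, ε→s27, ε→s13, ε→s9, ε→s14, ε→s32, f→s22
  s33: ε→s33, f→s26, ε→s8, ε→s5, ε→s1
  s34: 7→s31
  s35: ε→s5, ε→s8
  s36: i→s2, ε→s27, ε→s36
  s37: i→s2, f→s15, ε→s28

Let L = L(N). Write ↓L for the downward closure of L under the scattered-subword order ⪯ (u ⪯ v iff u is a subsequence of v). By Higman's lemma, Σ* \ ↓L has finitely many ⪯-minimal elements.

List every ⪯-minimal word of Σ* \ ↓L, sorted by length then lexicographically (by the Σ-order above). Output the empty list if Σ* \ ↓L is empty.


Antichain: [f, 7, i].

|Q|=38, |F|=3, |δ|=123 (79 ε).
min D↑ (2 st, q0=0, F={1}): 0:f→1,7→1,i→1 1:f→1,7→1,i→1 (ε-aug+det+¬).
'f': run [23, 17] end={s0,s1,s12,s17,s2,s21,s22,s23,s26,s27,s29,s3,…} — reject; 1/1 del acc.
'7': N↓-sim [23, 15] end={s0,s1,s12,s17,s2,s21,s23,s26,s29,s3,s33,s35,…} ∉↓L; 1/1 del acc.
'i': run [23, 16] end={s0,s1,s12,s17,s2,s21,s23,s26,s27,s29,s3,s33,…} — reject; 1/1 deletions ∈↓L.
3 minimals (antichain).


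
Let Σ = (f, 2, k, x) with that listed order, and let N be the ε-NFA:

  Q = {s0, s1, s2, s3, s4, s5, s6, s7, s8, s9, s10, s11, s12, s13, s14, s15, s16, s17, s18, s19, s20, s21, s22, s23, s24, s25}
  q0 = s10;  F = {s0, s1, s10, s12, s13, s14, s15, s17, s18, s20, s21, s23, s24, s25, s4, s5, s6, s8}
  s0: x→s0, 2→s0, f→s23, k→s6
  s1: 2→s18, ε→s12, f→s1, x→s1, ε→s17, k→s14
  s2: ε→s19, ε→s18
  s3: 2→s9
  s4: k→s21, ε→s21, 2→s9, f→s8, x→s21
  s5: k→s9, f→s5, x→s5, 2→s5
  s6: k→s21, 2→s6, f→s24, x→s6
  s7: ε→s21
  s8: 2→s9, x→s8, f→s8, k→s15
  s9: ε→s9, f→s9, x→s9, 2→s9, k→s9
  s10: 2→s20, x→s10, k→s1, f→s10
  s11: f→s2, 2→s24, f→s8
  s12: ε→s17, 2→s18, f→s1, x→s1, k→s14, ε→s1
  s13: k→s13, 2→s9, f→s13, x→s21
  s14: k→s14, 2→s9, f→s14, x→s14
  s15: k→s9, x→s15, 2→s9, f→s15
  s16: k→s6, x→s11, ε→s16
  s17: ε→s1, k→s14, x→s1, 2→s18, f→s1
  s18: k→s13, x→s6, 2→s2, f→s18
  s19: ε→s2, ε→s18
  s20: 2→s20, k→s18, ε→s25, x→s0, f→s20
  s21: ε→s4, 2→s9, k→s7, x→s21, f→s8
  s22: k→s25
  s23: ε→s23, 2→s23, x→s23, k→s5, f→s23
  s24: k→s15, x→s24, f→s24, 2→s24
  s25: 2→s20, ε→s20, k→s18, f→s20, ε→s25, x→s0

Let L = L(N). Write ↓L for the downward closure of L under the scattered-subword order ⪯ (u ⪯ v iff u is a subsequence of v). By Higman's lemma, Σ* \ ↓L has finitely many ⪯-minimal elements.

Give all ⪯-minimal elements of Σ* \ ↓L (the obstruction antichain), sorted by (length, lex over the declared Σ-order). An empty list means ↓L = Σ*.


A = [kk2, 2xfkk].

|Q|=26, |F|=18, |δ|=101 (18 ε).
min D↑ (15 st, q0=0, F={9}): 0:f→0,2→1,k→2,x→0 1:f→1,2→1,k→3,x→4 2:f→2,2→3,k→5,x→2 3:f→3,2→3,k→6,x→7 4:f→8,2→4,k→7,x→4 5:f→5,2→9,k→5,x→5 6:f→6,2→9,k→6,x→10 7:f→11,2→7,k→10,x→7 8:f→8,2→8,k→12,x→8 9:f→9,2→9,k→9,x→9 10:f→13,2→9,k→10,x→10 11:f→11,2→11,k→14,x→11 12:f→12,2→12,k→9,x→12 13:f→13,2→9,k→14,x→13 14:f→14,2→9,k→9,x→14 (ε-aug+det+¬).
'kk2': N↓-sim [22, 17, 8, 1] end={s9} ∉↓L; 3/3 deletions ∈↓L.
'2xfkk': |S_i|=[22, 17, 11, 6, 3, 1] end={s9} — reject; 5/5 single-dels accept.
2 words, ⪯-incomp.


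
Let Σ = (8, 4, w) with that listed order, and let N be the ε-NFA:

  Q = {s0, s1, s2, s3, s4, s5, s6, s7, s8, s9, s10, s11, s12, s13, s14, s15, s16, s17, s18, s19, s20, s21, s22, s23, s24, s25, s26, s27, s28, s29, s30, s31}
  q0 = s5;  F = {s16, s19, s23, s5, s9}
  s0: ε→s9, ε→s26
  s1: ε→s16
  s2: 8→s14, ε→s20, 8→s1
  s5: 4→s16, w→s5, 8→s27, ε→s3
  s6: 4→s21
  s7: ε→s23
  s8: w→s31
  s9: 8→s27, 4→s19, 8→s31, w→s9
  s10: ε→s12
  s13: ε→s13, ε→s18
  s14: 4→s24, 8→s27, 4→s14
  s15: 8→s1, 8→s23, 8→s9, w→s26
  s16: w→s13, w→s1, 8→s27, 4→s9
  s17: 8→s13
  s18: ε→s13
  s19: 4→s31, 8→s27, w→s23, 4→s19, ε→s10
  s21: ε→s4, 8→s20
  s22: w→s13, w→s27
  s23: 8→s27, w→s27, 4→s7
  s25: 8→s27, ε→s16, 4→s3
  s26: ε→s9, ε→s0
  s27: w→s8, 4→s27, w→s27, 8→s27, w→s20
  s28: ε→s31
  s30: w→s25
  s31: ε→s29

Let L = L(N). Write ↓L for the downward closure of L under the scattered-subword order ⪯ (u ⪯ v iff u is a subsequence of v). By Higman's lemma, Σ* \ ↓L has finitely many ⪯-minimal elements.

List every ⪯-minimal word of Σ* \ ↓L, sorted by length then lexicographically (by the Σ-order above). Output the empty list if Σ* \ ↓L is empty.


Antichain: [8, 444ww].

|Q|=32, |F|=5, |δ|=58 (17 ε).
min D↑ (6 st, q0=0, F={1}): 0:8→1,4→2,w→0 1:8→1,4→1,w→1 2:8→1,4→3,w→2 3:8→1,4→4,w→3 4:8→1,4→4,w→5 5:8→1,4→5,w→1.
'8': run [17, 5] end={s20,s27,s29,s31,s8} ∉↓L; 1/1 del acc.
'444ww': run [17, 15, 11, 10, 7, 5] end={s20,s27,s29,s31,s8} — reject; 5/5 deletions ∈↓L.
2 minimals (antichain).


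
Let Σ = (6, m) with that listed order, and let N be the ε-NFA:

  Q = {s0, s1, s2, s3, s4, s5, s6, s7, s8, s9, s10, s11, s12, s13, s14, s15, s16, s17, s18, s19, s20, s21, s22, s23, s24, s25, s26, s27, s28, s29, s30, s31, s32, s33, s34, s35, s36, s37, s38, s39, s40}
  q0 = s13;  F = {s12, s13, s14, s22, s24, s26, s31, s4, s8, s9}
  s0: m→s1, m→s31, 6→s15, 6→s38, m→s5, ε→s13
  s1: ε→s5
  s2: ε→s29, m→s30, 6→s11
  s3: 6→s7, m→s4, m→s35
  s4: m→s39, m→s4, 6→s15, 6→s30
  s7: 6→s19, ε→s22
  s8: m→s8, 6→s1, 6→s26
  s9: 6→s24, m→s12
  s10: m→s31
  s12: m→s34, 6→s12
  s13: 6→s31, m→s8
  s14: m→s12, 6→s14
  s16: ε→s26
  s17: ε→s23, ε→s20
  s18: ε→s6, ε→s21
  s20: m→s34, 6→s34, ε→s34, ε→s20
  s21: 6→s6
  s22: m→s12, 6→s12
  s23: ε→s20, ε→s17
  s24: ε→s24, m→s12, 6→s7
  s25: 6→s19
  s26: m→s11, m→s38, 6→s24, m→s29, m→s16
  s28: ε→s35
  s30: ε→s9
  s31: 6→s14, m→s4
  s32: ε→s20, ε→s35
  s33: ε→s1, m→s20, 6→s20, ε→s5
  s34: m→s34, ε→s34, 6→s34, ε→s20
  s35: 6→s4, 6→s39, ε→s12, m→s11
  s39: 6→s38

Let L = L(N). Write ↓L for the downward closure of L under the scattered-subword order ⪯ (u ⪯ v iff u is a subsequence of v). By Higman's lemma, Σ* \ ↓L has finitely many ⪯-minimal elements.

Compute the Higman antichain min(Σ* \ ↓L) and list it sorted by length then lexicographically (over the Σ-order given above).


min(Σ*\↓L) = [66mm, m6666m].

|Q|=41, |F|=10, |δ|=73 (23 ε).
min D↑ (11 st, q0=0, F={9}): 0:6→1,m→2 1:6→3,m→4 2:6→5,m→2 3:6→3,m→6 4:6→7,m→4 5:6→8,m→5 6:6→6,m→9 7:6→8,m→6 8:6→10,m→6 9:6→9,m→9 10:6→6,m→6.
'66mm': run [23, 21, 12, 3, 2] end={s20,s34} rej; 4/4 del acc.
'm6666m': |S_i|=[23, 20, 17, 7, 6, 4, 2] end={s20,s34} ∉↓L; 6/6 single-dels accept.
2 words, ⪯-incomp.
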